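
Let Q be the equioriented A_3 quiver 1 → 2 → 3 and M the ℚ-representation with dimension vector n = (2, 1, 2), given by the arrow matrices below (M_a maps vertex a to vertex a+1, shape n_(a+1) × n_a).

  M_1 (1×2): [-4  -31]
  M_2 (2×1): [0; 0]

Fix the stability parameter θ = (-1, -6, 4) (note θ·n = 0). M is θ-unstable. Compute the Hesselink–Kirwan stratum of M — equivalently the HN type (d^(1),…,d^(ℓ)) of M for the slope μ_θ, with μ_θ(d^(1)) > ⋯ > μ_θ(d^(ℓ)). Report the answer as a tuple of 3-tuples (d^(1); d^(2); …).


Barcode: M ≅ I[1,1], I[1,2], I[3,3]^2. HN layers by μ_θ (3 steps, strictly decreasing):
  μ^(1)=4; μ^(2)=-1; μ^(3)=-7/2

((0, 0, 2); (1, 0, 0); (1, 1, 0))


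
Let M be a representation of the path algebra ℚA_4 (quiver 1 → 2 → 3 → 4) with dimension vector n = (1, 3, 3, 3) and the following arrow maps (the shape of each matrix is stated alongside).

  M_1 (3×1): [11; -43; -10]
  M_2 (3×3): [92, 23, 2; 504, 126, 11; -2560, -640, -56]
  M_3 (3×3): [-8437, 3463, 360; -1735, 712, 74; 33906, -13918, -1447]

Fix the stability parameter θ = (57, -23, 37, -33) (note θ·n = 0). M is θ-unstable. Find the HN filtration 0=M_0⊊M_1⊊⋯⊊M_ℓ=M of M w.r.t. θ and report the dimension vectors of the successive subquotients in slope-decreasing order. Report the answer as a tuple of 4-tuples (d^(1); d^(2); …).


Via rank(M_{q-1}∘⋯∘M_p): M ≅ I[1,4], I[2,2], I[2,4], I[3,4].
μ_θ-semistable layers: μ^(1)=19/2; μ^(2)=2; μ^(3)=-23

((1, 1, 1, 1); (0, 0, 2, 2); (0, 2, 0, 0))


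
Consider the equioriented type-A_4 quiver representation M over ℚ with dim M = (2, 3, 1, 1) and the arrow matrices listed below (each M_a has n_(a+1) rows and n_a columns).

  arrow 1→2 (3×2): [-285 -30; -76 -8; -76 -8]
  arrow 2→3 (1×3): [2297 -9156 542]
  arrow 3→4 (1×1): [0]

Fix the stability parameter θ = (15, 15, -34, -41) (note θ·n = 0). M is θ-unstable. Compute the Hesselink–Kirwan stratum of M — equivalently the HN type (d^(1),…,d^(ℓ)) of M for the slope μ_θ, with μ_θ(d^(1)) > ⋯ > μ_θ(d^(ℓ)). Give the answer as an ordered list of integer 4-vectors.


Via rank(M_{q-1}∘⋯∘M_p): M ≅ I[1,1], I[1,3], I[2,2]^2, I[4,4].
μ_θ-semistable layers: μ^(1)=15; μ^(2)=-4/3; μ^(3)=-41

((1, 2, 0, 0); (1, 1, 1, 0); (0, 0, 0, 1))


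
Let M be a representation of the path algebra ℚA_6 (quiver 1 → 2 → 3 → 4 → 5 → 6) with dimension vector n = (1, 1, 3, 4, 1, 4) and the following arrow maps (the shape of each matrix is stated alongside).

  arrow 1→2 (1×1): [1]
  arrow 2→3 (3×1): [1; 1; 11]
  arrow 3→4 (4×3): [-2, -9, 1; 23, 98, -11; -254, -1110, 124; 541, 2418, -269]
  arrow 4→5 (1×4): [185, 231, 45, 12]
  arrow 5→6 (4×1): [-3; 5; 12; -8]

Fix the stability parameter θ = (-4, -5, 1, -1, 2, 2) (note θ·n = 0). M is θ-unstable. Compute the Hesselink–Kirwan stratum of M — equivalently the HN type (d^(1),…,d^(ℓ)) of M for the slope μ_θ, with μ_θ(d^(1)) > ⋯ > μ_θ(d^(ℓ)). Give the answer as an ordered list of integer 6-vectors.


Barcode: M ≅ I[1,3], I[3,4], I[3,6], I[4,4]^2, I[6,6]^3. HN layers by μ_θ (5 steps, strictly decreasing):
  μ^(1)=2; μ^(2)=1; μ^(3)=0; μ^(4)=-1; μ^(5)=-9/2

((0, 0, 0, 0, 1, 4); (0, 0, 1, 0, 0, 0); (0, 0, 2, 2, 0, 0); (0, 0, 0, 2, 0, 0); (1, 1, 0, 0, 0, 0))


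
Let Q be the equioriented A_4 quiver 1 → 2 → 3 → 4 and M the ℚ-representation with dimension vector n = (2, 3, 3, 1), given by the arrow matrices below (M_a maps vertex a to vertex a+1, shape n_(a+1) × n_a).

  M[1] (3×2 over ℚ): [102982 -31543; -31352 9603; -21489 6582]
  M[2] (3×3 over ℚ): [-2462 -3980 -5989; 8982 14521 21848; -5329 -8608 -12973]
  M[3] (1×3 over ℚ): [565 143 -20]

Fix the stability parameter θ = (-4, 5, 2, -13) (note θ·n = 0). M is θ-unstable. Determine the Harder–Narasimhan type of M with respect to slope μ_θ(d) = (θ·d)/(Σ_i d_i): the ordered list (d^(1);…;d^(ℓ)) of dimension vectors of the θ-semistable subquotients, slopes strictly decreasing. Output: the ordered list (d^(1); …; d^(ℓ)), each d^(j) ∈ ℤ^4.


Interval decomposition of M: I[1,3], I[1,4], I[2,3].
HN type (ℓ=3): μ^(1)=7/2; μ^(2)=-2; μ^(3)=-4

((0, 2, 2, 0); (0, 1, 1, 1); (2, 0, 0, 0))


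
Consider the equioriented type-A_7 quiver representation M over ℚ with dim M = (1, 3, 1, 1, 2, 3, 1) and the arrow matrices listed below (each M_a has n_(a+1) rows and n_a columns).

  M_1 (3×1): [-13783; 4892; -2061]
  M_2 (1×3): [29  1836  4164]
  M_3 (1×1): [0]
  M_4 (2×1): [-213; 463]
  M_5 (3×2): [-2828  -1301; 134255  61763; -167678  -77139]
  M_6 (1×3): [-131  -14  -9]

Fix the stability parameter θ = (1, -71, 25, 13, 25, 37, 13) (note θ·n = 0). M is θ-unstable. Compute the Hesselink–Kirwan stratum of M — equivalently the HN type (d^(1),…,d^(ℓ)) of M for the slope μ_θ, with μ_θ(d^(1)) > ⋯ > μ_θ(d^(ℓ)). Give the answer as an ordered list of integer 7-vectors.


Barcode: M ≅ I[1,3], I[2,2]^2, I[4,6], I[5,6], I[6,7]. HN layers by μ_θ (5 steps, strictly decreasing):
  μ^(1)=37; μ^(2)=25; μ^(3)=13; μ^(4)=-35; μ^(5)=-71

((0, 0, 0, 0, 0, 2, 0); (0, 0, 1, 0, 2, 1, 1); (0, 0, 0, 1, 0, 0, 0); (1, 1, 0, 0, 0, 0, 0); (0, 2, 0, 0, 0, 0, 0))


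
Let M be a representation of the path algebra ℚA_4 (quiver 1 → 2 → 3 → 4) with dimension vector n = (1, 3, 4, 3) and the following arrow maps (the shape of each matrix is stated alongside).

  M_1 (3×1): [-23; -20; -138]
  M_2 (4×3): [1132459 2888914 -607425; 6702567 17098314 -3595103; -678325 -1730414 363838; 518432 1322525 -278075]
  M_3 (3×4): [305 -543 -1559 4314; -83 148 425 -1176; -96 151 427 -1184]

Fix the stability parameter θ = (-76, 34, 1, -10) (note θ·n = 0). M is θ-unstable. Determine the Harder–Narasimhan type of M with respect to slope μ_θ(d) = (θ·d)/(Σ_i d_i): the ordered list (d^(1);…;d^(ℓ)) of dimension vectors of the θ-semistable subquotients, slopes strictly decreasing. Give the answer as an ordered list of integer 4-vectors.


Interval decomposition of M: I[1,4], I[2,3], I[2,4], I[3,4].
HN type (ℓ=4): μ^(1)=35/2; μ^(2)=25/3; μ^(3)=-9/2; μ^(4)=-76

((0, 1, 1, 0); (0, 2, 2, 2); (0, 0, 1, 1); (1, 0, 0, 0))


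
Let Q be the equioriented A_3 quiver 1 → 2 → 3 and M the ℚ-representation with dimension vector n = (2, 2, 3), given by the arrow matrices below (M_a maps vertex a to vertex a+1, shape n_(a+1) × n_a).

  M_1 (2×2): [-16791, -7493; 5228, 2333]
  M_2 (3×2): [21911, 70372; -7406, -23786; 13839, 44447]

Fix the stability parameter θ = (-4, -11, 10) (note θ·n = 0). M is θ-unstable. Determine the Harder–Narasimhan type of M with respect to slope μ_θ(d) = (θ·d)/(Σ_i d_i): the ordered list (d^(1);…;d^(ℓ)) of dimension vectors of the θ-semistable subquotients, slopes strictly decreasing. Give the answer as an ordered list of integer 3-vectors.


Interval decomposition of M: I[1,3]^2, I[3,3].
HN type (ℓ=2): μ^(1)=10; μ^(2)=-15/2

((0, 0, 3); (2, 2, 0))


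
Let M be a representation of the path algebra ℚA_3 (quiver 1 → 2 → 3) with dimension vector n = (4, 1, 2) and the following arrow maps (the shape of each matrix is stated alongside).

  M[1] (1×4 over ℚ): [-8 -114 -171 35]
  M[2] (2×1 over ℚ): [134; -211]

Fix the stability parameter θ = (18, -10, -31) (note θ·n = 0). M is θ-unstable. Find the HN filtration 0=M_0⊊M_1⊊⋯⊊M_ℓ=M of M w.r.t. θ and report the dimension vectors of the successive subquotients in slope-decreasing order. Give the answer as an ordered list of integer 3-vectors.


Interval decomposition of M: I[1,1]^3, I[1,3], I[3,3].
HN type (ℓ=3): μ^(1)=18; μ^(2)=-23/3; μ^(3)=-31

((3, 0, 0); (1, 1, 1); (0, 0, 1))


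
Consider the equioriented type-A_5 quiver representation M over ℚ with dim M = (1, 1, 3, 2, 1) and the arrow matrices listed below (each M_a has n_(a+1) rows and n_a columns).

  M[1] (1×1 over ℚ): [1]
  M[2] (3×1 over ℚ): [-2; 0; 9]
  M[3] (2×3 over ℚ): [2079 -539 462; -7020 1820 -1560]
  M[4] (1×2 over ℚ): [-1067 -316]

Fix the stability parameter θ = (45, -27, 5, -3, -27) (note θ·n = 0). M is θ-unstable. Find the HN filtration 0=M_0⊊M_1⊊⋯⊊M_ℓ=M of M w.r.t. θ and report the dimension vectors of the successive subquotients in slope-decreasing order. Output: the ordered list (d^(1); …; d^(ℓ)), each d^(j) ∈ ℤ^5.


Barcode: M ≅ I[1,3], I[3,3], I[3,5], I[4,4]. HN layers by μ_θ (4 steps, strictly decreasing):
  μ^(1)=23/3; μ^(2)=5; μ^(3)=-3; μ^(4)=-25/3

((1, 1, 1, 0, 0); (0, 0, 1, 0, 0); (0, 0, 0, 1, 0); (0, 0, 1, 1, 1))


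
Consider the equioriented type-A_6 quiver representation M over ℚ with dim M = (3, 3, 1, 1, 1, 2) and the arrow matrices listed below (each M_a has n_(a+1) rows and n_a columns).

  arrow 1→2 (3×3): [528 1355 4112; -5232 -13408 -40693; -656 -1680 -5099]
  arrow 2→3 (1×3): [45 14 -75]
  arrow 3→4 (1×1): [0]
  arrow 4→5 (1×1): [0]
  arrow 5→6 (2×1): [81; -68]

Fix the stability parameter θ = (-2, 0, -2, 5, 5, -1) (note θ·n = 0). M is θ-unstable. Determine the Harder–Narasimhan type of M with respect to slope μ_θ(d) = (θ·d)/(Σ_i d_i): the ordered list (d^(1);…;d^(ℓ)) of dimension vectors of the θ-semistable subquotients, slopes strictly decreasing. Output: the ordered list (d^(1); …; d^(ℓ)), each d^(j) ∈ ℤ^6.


Interval decomposition of M: I[1,1], I[1,2], I[1,3], I[2,2], I[4,4], I[5,6], I[6,6].
HN type (ℓ=5): μ^(1)=5; μ^(2)=2; μ^(3)=0; μ^(4)=-1; μ^(5)=-2

((0, 0, 0, 1, 0, 0); (0, 0, 0, 0, 1, 1); (0, 2, 0, 0, 0, 0); (0, 1, 1, 0, 0, 1); (3, 0, 0, 0, 0, 0))


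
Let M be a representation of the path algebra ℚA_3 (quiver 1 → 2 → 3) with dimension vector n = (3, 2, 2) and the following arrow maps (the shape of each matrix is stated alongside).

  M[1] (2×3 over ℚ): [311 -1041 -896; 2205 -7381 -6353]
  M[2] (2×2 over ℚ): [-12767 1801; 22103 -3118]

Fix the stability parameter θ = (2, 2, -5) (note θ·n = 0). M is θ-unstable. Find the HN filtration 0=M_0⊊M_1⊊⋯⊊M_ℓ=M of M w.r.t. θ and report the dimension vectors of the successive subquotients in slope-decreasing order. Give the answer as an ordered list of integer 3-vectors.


Via rank(M_{q-1}∘⋯∘M_p): M ≅ I[1,1], I[1,3]^2.
μ_θ-semistable layers: μ^(1)=2; μ^(2)=-1/3

((1, 0, 0); (2, 2, 2))


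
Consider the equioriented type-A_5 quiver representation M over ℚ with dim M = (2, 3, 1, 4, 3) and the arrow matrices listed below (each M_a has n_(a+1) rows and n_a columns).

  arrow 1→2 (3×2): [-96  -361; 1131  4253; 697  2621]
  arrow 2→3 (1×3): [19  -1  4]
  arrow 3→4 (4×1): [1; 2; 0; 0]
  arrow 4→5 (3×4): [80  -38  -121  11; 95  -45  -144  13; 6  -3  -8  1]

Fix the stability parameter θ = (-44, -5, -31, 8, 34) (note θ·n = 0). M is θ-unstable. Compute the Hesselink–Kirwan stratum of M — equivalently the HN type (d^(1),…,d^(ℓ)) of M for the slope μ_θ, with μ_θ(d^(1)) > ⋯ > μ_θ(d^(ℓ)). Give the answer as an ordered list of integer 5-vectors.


Via rank(M_{q-1}∘⋯∘M_p): M ≅ I[1,2], I[1,5], I[2,2], I[4,4], I[4,5]^2.
μ_θ-semistable layers: μ^(1)=34; μ^(2)=8; μ^(3)=-5; μ^(4)=-18; μ^(5)=-44

((0, 0, 0, 0, 3); (0, 0, 0, 4, 0); (0, 2, 0, 0, 0); (0, 1, 1, 0, 0); (2, 0, 0, 0, 0))


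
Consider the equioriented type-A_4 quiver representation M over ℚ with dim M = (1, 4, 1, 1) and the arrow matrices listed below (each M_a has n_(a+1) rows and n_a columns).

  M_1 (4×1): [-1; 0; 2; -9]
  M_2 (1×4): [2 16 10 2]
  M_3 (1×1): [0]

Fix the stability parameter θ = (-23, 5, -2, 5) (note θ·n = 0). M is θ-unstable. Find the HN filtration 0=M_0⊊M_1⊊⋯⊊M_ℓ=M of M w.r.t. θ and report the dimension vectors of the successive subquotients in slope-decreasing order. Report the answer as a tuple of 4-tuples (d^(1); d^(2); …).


Via rank(M_{q-1}∘⋯∘M_p): M ≅ I[1,2], I[2,2]^2, I[2,3], I[4,4].
μ_θ-semistable layers: μ^(1)=5; μ^(2)=3/2; μ^(3)=-23

((0, 3, 0, 1); (0, 1, 1, 0); (1, 0, 0, 0))


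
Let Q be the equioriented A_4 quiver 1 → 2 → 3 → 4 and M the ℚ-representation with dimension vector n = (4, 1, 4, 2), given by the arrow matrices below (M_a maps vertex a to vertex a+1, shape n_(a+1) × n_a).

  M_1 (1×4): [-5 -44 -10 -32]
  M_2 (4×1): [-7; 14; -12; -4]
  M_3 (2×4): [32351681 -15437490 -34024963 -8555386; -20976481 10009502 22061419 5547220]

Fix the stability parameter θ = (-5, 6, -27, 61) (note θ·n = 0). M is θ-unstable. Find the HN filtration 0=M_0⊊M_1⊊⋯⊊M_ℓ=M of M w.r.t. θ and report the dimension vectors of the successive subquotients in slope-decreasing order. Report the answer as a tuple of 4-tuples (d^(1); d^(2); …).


Via rank(M_{q-1}∘⋯∘M_p): M ≅ I[1,1]^3, I[1,4], I[3,3]^2, I[3,4].
μ_θ-semistable layers: μ^(1)=61; μ^(2)=-5; μ^(3)=-26/3; μ^(4)=-27

((0, 0, 0, 2); (3, 0, 0, 0); (1, 1, 1, 0); (0, 0, 3, 0))


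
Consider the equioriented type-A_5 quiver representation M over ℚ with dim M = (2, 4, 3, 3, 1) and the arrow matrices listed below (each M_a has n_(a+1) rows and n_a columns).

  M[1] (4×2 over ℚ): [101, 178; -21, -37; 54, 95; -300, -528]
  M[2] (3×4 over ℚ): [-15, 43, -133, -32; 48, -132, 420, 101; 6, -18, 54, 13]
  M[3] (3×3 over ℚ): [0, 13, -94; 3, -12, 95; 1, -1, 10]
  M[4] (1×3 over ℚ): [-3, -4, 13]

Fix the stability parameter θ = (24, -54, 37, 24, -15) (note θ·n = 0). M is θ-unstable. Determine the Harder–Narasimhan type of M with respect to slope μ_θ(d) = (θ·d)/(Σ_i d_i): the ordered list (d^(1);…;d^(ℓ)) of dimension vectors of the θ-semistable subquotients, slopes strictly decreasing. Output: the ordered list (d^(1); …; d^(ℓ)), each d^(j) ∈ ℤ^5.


Via rank(M_{q-1}∘⋯∘M_p): M ≅ I[1,2]^2, I[2,4], I[2,5], I[3,4].
μ_θ-semistable layers: μ^(1)=61/2; μ^(2)=46/3; μ^(3)=-15; μ^(4)=-54

((0, 0, 2, 2, 0); (0, 0, 1, 1, 1); (2, 2, 0, 0, 0); (0, 2, 0, 0, 0))


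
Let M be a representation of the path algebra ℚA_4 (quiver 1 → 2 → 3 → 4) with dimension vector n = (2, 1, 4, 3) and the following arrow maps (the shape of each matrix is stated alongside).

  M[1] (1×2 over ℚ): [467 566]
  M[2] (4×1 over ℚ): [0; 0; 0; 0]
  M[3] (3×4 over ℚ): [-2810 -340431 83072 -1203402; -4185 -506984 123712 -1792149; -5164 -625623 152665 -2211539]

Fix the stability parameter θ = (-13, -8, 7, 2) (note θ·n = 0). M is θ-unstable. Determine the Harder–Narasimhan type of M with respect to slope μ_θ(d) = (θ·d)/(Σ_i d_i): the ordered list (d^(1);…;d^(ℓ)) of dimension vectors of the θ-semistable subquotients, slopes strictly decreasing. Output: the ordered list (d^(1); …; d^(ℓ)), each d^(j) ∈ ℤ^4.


Barcode: M ≅ I[1,1], I[1,2], I[3,3], I[3,4]^3. HN layers by μ_θ (4 steps, strictly decreasing):
  μ^(1)=7; μ^(2)=9/2; μ^(3)=-8; μ^(4)=-13

((0, 0, 1, 0); (0, 0, 3, 3); (0, 1, 0, 0); (2, 0, 0, 0))


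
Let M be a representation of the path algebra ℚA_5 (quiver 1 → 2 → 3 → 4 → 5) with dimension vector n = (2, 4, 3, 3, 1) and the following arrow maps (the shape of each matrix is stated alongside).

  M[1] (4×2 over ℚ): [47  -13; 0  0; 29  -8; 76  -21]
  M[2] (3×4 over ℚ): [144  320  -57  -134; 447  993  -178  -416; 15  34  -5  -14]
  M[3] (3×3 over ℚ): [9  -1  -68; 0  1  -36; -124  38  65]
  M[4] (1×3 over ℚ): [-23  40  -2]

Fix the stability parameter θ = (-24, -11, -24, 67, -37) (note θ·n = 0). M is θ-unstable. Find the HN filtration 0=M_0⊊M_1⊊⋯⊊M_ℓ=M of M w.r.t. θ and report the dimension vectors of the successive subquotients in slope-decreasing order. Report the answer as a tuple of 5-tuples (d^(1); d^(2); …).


Interval decomposition of M: I[1,4], I[1,5], I[2,2], I[2,4].
HN type (ℓ=5): μ^(1)=67; μ^(2)=15; μ^(3)=-11; μ^(4)=-35/2; μ^(5)=-24

((0, 0, 0, 2, 0); (0, 0, 0, 1, 1); (0, 1, 0, 0, 0); (0, 3, 3, 0, 0); (2, 0, 0, 0, 0))


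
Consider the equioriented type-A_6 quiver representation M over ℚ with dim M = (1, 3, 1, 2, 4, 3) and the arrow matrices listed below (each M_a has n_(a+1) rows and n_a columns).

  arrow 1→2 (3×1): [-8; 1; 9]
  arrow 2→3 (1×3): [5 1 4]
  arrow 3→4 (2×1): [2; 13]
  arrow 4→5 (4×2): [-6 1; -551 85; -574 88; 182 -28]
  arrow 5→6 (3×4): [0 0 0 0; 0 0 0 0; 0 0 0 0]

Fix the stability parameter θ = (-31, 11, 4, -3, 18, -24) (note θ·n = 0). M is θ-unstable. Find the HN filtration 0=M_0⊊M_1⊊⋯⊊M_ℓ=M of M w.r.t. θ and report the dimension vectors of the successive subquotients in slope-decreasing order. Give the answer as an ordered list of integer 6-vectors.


Interval decomposition of M: I[1,5], I[2,2]^2, I[4,5], I[5,5]^2, I[6,6]^3.
HN type (ℓ=6): μ^(1)=18; μ^(2)=11; μ^(3)=4; μ^(4)=-3; μ^(5)=-24; μ^(6)=-31

((0, 0, 0, 0, 4, 0); (0, 2, 0, 0, 0, 0); (0, 1, 1, 1, 0, 0); (0, 0, 0, 1, 0, 0); (0, 0, 0, 0, 0, 3); (1, 0, 0, 0, 0, 0))


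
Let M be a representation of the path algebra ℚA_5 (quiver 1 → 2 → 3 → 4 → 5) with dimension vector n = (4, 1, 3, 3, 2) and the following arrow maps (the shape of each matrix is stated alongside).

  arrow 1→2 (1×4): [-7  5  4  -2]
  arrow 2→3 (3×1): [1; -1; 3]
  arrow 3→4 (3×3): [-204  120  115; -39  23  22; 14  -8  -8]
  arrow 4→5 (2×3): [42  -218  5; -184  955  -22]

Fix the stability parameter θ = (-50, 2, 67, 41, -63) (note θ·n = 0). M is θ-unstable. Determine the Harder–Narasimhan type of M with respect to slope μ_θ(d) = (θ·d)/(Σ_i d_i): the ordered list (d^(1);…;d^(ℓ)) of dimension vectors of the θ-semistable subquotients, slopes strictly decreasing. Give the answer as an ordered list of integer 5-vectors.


Interval decomposition of M: I[1,1]^3, I[1,4], I[3,5]^2.
HN type (ℓ=4): μ^(1)=54; μ^(2)=15; μ^(3)=2; μ^(4)=-50

((0, 0, 1, 1, 0); (0, 0, 2, 2, 2); (0, 1, 0, 0, 0); (4, 0, 0, 0, 0))


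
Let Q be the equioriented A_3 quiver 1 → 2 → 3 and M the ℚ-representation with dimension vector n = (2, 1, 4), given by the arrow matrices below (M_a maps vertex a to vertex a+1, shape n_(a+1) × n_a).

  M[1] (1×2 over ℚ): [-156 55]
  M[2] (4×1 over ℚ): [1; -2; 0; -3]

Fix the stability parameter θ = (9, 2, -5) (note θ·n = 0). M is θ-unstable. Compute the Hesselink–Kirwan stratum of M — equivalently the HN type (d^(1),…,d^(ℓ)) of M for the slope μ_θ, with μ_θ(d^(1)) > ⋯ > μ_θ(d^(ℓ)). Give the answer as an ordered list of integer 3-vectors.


Barcode: M ≅ I[1,1], I[1,3], I[3,3]^3. HN layers by μ_θ (3 steps, strictly decreasing):
  μ^(1)=9; μ^(2)=2; μ^(3)=-5

((1, 0, 0); (1, 1, 1); (0, 0, 3))


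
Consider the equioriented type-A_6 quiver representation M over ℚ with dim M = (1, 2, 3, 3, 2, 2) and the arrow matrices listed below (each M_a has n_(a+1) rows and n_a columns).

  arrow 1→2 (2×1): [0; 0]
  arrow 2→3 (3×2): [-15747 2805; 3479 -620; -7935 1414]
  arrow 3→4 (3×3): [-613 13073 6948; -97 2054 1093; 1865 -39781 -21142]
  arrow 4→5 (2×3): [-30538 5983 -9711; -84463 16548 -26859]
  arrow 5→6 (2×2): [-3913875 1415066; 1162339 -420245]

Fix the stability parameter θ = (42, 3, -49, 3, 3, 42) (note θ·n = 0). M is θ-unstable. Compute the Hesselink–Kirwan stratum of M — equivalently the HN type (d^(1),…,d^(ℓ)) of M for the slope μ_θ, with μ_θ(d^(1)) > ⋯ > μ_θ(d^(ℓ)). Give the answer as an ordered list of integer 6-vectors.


Interval decomposition of M: I[1,1], I[2,6]^2, I[3,4].
HN type (ℓ=4): μ^(1)=42; μ^(2)=3; μ^(3)=-23; μ^(4)=-49

((1, 0, 0, 0, 0, 2); (0, 0, 0, 3, 2, 0); (0, 2, 2, 0, 0, 0); (0, 0, 1, 0, 0, 0))


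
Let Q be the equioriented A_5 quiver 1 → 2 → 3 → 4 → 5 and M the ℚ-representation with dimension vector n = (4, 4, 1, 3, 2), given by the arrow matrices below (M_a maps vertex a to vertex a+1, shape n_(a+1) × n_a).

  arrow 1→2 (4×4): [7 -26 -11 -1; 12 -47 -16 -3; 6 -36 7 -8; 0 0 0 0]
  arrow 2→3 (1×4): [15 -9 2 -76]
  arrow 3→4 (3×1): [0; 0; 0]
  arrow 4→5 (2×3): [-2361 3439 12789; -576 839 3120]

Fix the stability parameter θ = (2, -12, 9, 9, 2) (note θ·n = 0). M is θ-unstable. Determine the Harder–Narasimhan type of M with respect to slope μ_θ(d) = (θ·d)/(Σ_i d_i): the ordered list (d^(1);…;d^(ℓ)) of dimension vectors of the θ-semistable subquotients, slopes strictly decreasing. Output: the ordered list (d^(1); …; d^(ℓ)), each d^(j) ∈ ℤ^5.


Barcode: M ≅ I[1,1], I[1,2]^2, I[1,3], I[2,2], I[4,4], I[4,5]^2. HN layers by μ_θ (5 steps, strictly decreasing):
  μ^(1)=9; μ^(2)=11/2; μ^(3)=2; μ^(4)=-5; μ^(5)=-12

((0, 0, 1, 1, 0); (0, 0, 0, 2, 2); (1, 0, 0, 0, 0); (3, 3, 0, 0, 0); (0, 1, 0, 0, 0))


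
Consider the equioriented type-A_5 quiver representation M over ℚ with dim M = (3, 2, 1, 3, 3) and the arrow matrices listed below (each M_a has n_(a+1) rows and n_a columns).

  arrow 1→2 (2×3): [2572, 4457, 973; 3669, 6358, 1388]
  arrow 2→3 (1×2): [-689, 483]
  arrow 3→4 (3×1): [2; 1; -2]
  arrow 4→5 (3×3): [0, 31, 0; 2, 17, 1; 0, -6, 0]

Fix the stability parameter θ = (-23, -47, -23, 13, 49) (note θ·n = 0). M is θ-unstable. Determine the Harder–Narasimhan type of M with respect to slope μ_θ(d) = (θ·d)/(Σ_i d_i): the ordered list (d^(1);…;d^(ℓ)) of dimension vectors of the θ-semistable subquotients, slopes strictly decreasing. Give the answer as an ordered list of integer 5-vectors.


Interval decomposition of M: I[1,1], I[1,2], I[1,5], I[4,4], I[4,5], I[5,5].
HN type (ℓ=4): μ^(1)=49; μ^(2)=13; μ^(3)=-23; μ^(4)=-35

((0, 0, 0, 0, 3); (0, 0, 0, 3, 0); (1, 0, 1, 0, 0); (2, 2, 0, 0, 0))


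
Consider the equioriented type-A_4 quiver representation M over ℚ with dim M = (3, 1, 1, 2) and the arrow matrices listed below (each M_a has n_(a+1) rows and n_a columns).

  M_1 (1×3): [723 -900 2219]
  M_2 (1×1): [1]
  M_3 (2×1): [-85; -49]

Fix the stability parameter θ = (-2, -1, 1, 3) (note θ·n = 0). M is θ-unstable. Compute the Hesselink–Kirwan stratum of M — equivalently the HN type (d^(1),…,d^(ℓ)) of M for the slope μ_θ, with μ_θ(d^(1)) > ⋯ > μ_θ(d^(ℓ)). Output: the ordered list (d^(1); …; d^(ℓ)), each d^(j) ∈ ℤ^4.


Interval decomposition of M: I[1,1]^2, I[1,4], I[4,4].
HN type (ℓ=4): μ^(1)=3; μ^(2)=1; μ^(3)=-1; μ^(4)=-2

((0, 0, 0, 2); (0, 0, 1, 0); (0, 1, 0, 0); (3, 0, 0, 0))


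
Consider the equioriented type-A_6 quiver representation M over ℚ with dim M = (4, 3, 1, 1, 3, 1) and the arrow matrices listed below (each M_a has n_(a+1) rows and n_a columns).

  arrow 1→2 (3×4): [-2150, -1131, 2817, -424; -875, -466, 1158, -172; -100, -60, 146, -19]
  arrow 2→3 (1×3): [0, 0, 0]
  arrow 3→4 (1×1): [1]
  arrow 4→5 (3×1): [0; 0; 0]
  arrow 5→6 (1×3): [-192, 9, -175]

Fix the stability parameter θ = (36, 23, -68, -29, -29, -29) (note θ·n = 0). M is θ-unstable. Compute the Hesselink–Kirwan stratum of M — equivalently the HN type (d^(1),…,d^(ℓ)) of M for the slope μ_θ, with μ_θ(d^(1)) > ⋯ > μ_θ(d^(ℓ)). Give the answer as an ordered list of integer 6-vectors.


Barcode: M ≅ I[1,1], I[1,2]^3, I[3,4], I[5,5]^2, I[5,6]. HN layers by μ_θ (4 steps, strictly decreasing):
  μ^(1)=36; μ^(2)=59/2; μ^(3)=-29; μ^(4)=-68

((1, 0, 0, 0, 0, 0); (3, 3, 0, 0, 0, 0); (0, 0, 0, 1, 3, 1); (0, 0, 1, 0, 0, 0))


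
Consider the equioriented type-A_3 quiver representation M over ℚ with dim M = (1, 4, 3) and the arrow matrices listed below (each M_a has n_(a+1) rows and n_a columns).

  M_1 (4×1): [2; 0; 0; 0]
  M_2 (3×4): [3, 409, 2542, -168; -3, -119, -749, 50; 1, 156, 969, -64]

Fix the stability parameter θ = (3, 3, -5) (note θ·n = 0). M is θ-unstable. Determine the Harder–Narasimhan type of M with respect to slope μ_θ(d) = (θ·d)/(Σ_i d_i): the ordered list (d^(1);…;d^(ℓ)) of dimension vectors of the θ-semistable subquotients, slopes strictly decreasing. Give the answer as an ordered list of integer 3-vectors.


Barcode: M ≅ I[1,3], I[2,2], I[2,3]^2. HN layers by μ_θ (3 steps, strictly decreasing):
  μ^(1)=3; μ^(2)=1/3; μ^(3)=-1

((0, 1, 0); (1, 1, 1); (0, 2, 2))


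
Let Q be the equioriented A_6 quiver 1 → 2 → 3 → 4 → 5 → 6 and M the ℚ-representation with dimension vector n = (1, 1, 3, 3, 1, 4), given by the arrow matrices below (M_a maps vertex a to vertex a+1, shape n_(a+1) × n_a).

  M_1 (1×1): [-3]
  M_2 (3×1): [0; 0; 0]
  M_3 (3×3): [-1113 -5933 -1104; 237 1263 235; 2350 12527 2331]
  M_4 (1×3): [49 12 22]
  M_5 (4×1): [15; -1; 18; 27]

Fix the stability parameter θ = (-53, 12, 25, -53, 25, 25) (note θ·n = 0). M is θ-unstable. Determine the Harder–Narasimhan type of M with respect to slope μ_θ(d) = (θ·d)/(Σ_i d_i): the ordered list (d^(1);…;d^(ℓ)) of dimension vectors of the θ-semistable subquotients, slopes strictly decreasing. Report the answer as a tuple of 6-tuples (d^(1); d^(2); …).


Barcode: M ≅ I[1,2], I[3,4]^2, I[3,6], I[6,6]^3. HN layers by μ_θ (4 steps, strictly decreasing):
  μ^(1)=25; μ^(2)=12; μ^(3)=-14; μ^(4)=-53

((0, 0, 0, 0, 1, 4); (0, 1, 0, 0, 0, 0); (0, 0, 3, 3, 0, 0); (1, 0, 0, 0, 0, 0))


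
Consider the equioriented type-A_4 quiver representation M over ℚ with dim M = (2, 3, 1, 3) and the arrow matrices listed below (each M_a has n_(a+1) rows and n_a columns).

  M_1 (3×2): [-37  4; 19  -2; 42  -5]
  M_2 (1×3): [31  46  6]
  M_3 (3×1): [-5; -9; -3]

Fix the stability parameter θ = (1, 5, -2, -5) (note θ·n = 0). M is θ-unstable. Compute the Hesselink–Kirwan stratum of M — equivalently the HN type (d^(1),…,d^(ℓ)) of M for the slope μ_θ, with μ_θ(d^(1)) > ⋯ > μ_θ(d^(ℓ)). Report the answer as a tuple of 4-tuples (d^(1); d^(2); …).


Barcode: M ≅ I[1,2], I[1,4], I[2,2], I[4,4]^2. HN layers by μ_θ (4 steps, strictly decreasing):
  μ^(1)=5; μ^(2)=1; μ^(3)=-1/4; μ^(4)=-5

((0, 2, 0, 0); (1, 0, 0, 0); (1, 1, 1, 1); (0, 0, 0, 2))


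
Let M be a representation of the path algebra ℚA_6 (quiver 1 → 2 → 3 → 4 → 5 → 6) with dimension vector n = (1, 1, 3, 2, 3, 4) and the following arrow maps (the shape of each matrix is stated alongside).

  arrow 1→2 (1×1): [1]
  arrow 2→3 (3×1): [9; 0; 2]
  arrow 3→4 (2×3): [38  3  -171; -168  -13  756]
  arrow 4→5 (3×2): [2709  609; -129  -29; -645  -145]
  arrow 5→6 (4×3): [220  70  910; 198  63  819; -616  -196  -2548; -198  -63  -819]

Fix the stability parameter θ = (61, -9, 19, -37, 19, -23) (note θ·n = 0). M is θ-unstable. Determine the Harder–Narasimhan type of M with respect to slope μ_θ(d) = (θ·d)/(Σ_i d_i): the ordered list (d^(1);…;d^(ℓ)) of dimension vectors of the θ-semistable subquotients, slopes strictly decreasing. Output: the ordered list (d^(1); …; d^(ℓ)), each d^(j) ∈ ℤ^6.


Via rank(M_{q-1}∘⋯∘M_p): M ≅ I[1,3], I[3,4], I[3,5], I[5,5], I[5,6], I[6,6]^3.
μ_θ-semistable layers: μ^(1)=71/3; μ^(2)=19; μ^(3)=-2; μ^(4)=-9; μ^(5)=-23

((1, 1, 1, 0, 0, 0); (0, 0, 0, 0, 2, 0); (0, 0, 0, 0, 1, 1); (0, 0, 2, 2, 0, 0); (0, 0, 0, 0, 0, 3))


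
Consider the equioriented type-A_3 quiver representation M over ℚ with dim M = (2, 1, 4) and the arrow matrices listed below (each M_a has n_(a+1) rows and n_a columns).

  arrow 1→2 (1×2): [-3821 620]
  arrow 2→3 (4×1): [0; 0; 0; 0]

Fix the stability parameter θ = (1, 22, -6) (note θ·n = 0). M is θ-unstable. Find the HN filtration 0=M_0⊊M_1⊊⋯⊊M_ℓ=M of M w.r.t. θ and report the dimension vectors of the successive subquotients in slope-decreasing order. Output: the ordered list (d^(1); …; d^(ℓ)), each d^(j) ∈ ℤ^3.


Barcode: M ≅ I[1,1], I[1,2], I[3,3]^4. HN layers by μ_θ (3 steps, strictly decreasing):
  μ^(1)=22; μ^(2)=1; μ^(3)=-6

((0, 1, 0); (2, 0, 0); (0, 0, 4))


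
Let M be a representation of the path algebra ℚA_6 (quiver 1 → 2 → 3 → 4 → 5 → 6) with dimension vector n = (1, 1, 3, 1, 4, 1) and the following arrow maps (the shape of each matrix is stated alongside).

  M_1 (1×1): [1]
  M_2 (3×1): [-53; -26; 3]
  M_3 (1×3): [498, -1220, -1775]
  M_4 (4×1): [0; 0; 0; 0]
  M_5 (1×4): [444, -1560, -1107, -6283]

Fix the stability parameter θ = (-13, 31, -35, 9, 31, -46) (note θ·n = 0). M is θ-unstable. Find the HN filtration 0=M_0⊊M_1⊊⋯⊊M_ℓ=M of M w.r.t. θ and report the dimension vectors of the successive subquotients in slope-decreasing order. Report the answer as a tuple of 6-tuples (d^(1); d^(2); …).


Via rank(M_{q-1}∘⋯∘M_p): M ≅ I[1,4], I[3,3]^2, I[5,5]^3, I[5,6].
μ_θ-semistable layers: μ^(1)=31; μ^(2)=9; μ^(3)=-2; μ^(4)=-15/2; μ^(5)=-13; μ^(6)=-35

((0, 0, 0, 0, 3, 0); (0, 0, 0, 1, 0, 0); (0, 1, 1, 0, 0, 0); (0, 0, 0, 0, 1, 1); (1, 0, 0, 0, 0, 0); (0, 0, 2, 0, 0, 0))


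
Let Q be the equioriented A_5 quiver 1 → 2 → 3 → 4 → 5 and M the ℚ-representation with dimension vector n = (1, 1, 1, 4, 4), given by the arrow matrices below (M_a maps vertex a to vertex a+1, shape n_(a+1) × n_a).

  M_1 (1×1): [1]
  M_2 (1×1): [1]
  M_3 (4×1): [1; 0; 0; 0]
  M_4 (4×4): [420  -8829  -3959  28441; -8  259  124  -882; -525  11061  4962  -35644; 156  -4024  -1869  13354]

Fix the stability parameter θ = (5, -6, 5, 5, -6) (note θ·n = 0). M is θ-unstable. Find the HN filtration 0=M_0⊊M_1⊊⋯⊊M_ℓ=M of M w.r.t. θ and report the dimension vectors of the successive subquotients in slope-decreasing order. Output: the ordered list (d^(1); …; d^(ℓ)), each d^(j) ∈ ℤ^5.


Barcode: M ≅ I[1,5], I[4,5]^3. HN layers by μ_θ (2 steps, strictly decreasing):
  μ^(1)=4/3; μ^(2)=-1/2

((0, 0, 1, 1, 1); (1, 1, 0, 3, 3))


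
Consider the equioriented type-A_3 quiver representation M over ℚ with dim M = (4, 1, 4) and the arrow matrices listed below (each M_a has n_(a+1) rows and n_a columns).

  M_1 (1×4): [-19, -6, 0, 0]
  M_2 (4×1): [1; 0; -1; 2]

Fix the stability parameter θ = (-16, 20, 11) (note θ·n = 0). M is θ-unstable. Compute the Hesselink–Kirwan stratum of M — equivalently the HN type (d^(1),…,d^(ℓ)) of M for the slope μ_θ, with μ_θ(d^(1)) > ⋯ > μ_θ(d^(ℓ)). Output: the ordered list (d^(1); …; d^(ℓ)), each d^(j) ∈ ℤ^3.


Via rank(M_{q-1}∘⋯∘M_p): M ≅ I[1,1]^3, I[1,3], I[3,3]^3.
μ_θ-semistable layers: μ^(1)=31/2; μ^(2)=11; μ^(3)=-16

((0, 1, 1); (0, 0, 3); (4, 0, 0))


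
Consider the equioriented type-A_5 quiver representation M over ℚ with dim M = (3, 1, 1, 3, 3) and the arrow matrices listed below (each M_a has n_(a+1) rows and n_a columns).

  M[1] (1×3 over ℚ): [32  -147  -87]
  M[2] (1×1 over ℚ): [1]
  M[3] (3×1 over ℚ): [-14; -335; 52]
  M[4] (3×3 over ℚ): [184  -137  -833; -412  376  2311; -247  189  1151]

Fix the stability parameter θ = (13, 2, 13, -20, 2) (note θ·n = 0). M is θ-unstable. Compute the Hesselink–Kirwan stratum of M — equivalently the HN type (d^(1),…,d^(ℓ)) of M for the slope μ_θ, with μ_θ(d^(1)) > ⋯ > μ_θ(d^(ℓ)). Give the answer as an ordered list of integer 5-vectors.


Via rank(M_{q-1}∘⋯∘M_p): M ≅ I[1,1]^2, I[1,5], I[4,5]^2.
μ_θ-semistable layers: μ^(1)=13; μ^(2)=2; μ^(3)=-20

((2, 0, 0, 0, 0); (1, 1, 1, 1, 3); (0, 0, 0, 2, 0))


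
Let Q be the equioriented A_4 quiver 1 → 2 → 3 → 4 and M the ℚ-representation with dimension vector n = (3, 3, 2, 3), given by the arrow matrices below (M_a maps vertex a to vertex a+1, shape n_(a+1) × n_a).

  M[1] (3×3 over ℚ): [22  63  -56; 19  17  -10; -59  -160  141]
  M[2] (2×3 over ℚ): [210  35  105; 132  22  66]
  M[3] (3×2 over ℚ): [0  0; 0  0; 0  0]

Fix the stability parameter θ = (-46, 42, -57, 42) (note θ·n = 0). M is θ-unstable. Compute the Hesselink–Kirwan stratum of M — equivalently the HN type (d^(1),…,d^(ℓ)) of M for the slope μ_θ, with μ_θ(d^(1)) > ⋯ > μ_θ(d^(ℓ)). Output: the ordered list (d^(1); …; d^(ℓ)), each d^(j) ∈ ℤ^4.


Barcode: M ≅ I[1,2]^2, I[1,3], I[3,3], I[4,4]^3. HN layers by μ_θ (4 steps, strictly decreasing):
  μ^(1)=42; μ^(2)=-15/2; μ^(3)=-46; μ^(4)=-57

((0, 2, 0, 3); (0, 1, 1, 0); (3, 0, 0, 0); (0, 0, 1, 0))


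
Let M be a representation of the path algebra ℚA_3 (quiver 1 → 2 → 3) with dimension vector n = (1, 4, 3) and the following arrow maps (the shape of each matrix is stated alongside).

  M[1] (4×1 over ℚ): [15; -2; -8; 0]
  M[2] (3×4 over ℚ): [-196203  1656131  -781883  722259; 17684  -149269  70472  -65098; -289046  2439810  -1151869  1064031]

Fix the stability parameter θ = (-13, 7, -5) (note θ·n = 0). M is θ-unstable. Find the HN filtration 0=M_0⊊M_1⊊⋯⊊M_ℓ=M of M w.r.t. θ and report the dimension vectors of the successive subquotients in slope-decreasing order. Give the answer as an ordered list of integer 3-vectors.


Barcode: M ≅ I[1,3], I[2,2], I[2,3]^2. HN layers by μ_θ (3 steps, strictly decreasing):
  μ^(1)=7; μ^(2)=1; μ^(3)=-13

((0, 1, 0); (0, 3, 3); (1, 0, 0))


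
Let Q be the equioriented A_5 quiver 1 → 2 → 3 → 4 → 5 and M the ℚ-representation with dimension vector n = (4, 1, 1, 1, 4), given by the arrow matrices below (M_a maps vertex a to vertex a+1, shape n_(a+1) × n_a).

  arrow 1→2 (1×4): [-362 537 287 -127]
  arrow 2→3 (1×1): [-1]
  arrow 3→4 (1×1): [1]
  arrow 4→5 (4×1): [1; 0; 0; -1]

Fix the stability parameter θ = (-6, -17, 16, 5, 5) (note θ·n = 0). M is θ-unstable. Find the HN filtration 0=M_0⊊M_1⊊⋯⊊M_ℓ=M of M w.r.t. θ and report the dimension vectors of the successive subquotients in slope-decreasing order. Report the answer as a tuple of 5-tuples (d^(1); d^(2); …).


Barcode: M ≅ I[1,1]^3, I[1,5], I[5,5]^3. HN layers by μ_θ (4 steps, strictly decreasing):
  μ^(1)=26/3; μ^(2)=5; μ^(3)=-6; μ^(4)=-23/2

((0, 0, 1, 1, 1); (0, 0, 0, 0, 3); (3, 0, 0, 0, 0); (1, 1, 0, 0, 0))


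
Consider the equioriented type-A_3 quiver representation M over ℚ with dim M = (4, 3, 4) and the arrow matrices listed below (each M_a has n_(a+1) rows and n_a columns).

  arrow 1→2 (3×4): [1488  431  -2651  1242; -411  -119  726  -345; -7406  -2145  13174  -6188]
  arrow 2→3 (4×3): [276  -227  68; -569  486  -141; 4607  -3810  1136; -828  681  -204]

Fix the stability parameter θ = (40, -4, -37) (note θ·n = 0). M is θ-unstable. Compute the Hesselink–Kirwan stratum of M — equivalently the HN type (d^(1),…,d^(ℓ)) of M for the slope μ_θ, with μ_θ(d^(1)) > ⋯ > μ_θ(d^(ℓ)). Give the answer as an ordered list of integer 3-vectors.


Via rank(M_{q-1}∘⋯∘M_p): M ≅ I[1,1], I[1,3]^3, I[3,3].
μ_θ-semistable layers: μ^(1)=40; μ^(2)=-1/3; μ^(3)=-37

((1, 0, 0); (3, 3, 3); (0, 0, 1))


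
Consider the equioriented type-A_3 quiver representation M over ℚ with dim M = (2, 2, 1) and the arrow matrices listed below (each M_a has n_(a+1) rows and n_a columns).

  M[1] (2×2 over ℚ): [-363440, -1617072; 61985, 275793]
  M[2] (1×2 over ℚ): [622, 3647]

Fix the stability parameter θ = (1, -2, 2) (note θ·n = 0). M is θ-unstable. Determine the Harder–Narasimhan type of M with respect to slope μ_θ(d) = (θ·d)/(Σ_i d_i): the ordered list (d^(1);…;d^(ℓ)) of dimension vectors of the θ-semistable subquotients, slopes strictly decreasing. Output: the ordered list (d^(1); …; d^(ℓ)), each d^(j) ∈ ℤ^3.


Via rank(M_{q-1}∘⋯∘M_p): M ≅ I[1,1], I[1,3], I[2,2].
μ_θ-semistable layers: μ^(1)=2; μ^(2)=1; μ^(3)=-1/2; μ^(4)=-2

((0, 0, 1); (1, 0, 0); (1, 1, 0); (0, 1, 0))


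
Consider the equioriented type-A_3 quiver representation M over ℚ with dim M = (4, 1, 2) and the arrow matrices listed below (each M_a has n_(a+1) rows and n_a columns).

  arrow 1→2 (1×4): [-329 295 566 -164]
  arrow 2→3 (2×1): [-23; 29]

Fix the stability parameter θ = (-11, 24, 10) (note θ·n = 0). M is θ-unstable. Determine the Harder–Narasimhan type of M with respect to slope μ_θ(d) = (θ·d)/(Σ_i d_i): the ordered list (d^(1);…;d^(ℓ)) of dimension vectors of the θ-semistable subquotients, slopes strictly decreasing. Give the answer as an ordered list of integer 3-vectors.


Via rank(M_{q-1}∘⋯∘M_p): M ≅ I[1,1]^3, I[1,3], I[3,3].
μ_θ-semistable layers: μ^(1)=17; μ^(2)=10; μ^(3)=-11

((0, 1, 1); (0, 0, 1); (4, 0, 0))


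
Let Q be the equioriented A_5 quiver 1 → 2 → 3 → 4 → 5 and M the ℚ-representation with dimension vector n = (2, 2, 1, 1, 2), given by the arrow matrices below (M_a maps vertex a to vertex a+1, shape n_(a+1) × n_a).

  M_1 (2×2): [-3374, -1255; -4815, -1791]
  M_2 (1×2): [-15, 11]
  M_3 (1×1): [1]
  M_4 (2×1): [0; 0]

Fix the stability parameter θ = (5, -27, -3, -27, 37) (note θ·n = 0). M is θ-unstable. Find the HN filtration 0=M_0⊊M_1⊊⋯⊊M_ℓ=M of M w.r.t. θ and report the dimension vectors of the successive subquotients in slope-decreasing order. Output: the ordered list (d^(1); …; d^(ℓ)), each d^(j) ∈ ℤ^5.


Barcode: M ≅ I[1,2], I[1,4], I[5,5]^2. HN layers by μ_θ (3 steps, strictly decreasing):
  μ^(1)=37; μ^(2)=-11; μ^(3)=-13

((0, 0, 0, 0, 2); (1, 1, 0, 0, 0); (1, 1, 1, 1, 0))


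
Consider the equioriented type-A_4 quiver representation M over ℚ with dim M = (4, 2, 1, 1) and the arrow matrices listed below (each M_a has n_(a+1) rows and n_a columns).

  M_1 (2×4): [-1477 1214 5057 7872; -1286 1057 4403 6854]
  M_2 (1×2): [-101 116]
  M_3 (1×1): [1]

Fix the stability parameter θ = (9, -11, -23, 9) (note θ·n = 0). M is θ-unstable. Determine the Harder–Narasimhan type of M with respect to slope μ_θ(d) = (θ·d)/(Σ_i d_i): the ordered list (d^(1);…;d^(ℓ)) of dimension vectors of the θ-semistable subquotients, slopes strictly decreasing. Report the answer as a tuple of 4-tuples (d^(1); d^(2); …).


Via rank(M_{q-1}∘⋯∘M_p): M ≅ I[1,1]^2, I[1,2], I[1,4].
μ_θ-semistable layers: μ^(1)=9; μ^(2)=-1; μ^(3)=-25/3

((2, 0, 0, 1); (1, 1, 0, 0); (1, 1, 1, 0))


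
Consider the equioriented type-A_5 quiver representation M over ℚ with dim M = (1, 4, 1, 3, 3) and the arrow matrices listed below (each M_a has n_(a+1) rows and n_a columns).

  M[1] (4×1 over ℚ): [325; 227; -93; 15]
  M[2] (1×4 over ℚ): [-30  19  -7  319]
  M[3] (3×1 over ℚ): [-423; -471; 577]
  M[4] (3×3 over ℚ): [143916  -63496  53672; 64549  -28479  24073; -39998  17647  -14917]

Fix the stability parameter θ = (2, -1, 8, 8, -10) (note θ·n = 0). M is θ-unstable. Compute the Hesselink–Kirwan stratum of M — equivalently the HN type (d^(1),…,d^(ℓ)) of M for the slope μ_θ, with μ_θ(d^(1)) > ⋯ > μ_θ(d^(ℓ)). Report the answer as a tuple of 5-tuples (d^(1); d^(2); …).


Via rank(M_{q-1}∘⋯∘M_p): M ≅ I[1,5], I[2,2]^3, I[4,4], I[4,5], I[5,5].
μ_θ-semistable layers: μ^(1)=8; μ^(2)=2; μ^(3)=1/2; μ^(4)=-1; μ^(5)=-10

((0, 0, 0, 1, 0); (0, 0, 1, 1, 1); (1, 1, 0, 0, 0); (0, 3, 0, 1, 1); (0, 0, 0, 0, 1))


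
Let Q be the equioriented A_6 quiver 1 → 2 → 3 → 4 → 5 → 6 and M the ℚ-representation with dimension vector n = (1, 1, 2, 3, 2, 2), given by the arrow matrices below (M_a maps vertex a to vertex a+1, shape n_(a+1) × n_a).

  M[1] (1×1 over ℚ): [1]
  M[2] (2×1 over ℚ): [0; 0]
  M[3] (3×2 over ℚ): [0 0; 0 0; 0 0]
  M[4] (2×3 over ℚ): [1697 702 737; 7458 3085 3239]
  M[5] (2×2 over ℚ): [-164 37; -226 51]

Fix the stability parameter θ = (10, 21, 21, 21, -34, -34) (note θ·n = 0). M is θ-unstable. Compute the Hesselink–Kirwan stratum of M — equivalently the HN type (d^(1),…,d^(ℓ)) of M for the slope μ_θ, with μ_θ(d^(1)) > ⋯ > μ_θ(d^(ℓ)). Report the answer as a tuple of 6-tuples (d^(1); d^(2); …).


Barcode: M ≅ I[1,2], I[3,3]^2, I[4,4], I[4,6]^2. HN layers by μ_θ (3 steps, strictly decreasing):
  μ^(1)=21; μ^(2)=10; μ^(3)=-47/3

((0, 1, 2, 1, 0, 0); (1, 0, 0, 0, 0, 0); (0, 0, 0, 2, 2, 2))


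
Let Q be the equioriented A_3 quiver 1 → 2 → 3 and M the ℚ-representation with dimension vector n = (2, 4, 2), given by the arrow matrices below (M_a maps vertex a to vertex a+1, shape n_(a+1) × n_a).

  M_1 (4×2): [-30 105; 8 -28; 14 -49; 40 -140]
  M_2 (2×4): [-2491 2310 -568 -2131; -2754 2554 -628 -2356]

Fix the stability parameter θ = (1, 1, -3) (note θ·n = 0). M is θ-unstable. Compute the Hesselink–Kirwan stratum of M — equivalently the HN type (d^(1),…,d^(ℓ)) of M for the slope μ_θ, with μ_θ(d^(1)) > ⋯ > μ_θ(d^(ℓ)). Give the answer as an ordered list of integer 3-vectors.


Interval decomposition of M: I[1,1], I[1,3], I[2,2]^2, I[2,3].
HN type (ℓ=3): μ^(1)=1; μ^(2)=-1/3; μ^(3)=-1

((1, 2, 0); (1, 1, 1); (0, 1, 1))
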